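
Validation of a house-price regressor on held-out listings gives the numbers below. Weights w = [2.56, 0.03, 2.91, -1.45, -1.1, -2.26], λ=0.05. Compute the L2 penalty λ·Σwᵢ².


‖w‖₂² = (2.56)² + (0.03)² + (2.91)² + (-1.45)² + (-1.1)² + (-2.26)²
     = 6.5536 + 0.0009 + 8.4681 + 2.1025 + 1.21 + 5.1076
     = 23.4427
λ·‖w‖₂² = 0.05·23.4427 = 1.172135

1.172135


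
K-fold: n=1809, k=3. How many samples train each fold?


Fold size = 1809/3 = 603
Training per fold = 1809 - 603 = 1206

1206


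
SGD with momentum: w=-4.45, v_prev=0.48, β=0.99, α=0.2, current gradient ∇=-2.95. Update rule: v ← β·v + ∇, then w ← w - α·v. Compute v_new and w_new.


v_new = 0.99·0.48 - 2.95 = 0.4752 - 2.95 = -2.4748
w_new = -4.45 - 0.2·-2.4748 = -4.45 + 0.49496 = -3.95504

v_new=-2.4748, w_new=-3.95504


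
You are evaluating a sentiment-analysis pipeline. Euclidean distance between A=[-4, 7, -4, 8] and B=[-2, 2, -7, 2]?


d = √((-4+ 2)² + (7-2)² + (-4+ 7)² + (8-2)²)
  = √(4 + 25 + 9 + 36)
  = √74 = 8.6023

8.6023


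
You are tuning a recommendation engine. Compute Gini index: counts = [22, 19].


Probabilities: [22/41, 19/41] ≈ [0.5366, 0.4634]
Σpᵢ² = (484 + 361)/41² = 845/1681
Gini = 1 - Σpᵢ² = 1 - 845/1681 = 0.4973

0.4973


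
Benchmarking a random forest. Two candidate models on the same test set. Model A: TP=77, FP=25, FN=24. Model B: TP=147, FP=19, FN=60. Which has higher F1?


Model A: P=77/102=0.7549, R=77/101=0.7624, F1=2PR/(P+R)=2TP/(2TP+FP+FN)=154/203=0.7586
Model B: P=147/166=0.8855, R=147/207=0.7101, F1=2PR/(P+R)=2TP/(2TP+FP+FN)=294/373=0.7882
0.7586 < 0.7882 → Model B

Model B


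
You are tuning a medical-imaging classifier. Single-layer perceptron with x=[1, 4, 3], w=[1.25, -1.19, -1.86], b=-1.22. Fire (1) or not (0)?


z = (1)·(1.25) + (4)·(-1.19) + (3)·(-1.86) - 1.22
  = -10.31
step(z) = 0 (z<0)

0


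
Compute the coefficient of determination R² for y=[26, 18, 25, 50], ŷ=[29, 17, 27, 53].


ȳ = 29.75
SS_res = Σ(y-ŷ)² = 23
SS_tot = Σ(y-ȳ)² = 584.75
R² = 1 - SS_res/SS_tot = 1 - 0.0393 = 0.9607

0.9607


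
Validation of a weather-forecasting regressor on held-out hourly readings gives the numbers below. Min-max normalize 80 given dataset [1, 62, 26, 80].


min=1, max=80
(80-1)/(80-1) = 79/79 = 1.0

1.0


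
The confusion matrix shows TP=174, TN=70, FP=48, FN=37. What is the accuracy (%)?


Accuracy = (TP+TN)/(TP+TN+FP+FN)
= (174+70)/(329)
= 244/329 = 74.16%

74.16%


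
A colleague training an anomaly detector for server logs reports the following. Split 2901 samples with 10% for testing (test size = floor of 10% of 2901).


Test = ⌊2901·10/100⌋ = 290
Train = 2901 - 290 = 2611

Train: 2611, Test: 290


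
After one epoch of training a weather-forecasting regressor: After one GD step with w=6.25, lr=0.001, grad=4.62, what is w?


w_new = w - α·∇
= 6.25 - 0.001·4.62
= 6.25 - 0.00462
= 6.24538

6.24538


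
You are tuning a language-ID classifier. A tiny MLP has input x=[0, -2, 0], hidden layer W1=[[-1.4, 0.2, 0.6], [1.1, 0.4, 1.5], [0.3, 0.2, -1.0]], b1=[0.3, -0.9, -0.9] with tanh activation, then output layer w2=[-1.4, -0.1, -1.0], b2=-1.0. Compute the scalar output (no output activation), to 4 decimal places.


z1[0] = (-1.4)·(0) + (0.2)·(-2) + (0.6)·(0) + 0.3 = -0.1
z1[1] = (1.1)·(0) + (0.4)·(-2) + (1.5)·(0) - 0.9 = -1.7
z1[2] = (0.3)·(0) + (0.2)·(-2) + (-1.0)·(0) - 0.9 = -1.3
h = tanh(z1) = [-0.0997, -0.9354, -0.8617]
output = (-1.4)·(-0.0997) + (-0.1)·(-0.9354) + (-1.0)·(-0.8617) - 1.0 = 0.0948

0.0948


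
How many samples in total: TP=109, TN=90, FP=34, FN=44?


Total = TP + TN + FP + FN
= 109 + 90 + 34 + 44
= 277
(Predicted positive: 143, predicted negative: 134)

277


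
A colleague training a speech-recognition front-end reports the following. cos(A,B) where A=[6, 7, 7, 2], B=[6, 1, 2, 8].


A·B = 6·6 + 7·1 + 7·2 + 2·8 = 73
‖A‖ = √138 = 11.7473, ‖B‖ = √105 = 10.247
cos = 73/(√138·√105) = 73/√14490 = 0.6064

0.6064


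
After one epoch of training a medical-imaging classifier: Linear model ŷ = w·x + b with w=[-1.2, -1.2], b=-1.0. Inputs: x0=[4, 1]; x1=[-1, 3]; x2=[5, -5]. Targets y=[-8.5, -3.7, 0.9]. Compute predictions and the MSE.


ŷ0 = (-1.2)·(4) + (-1.2)·(1) - 1.0 = -7.0
ŷ1 = (-1.2)·(-1) + (-1.2)·(3) - 1.0 = -3.4
ŷ2 = (-1.2)·(5) + (-1.2)·(-5) - 1.0 = -1.0
errors² = [2.25, 0.09, 3.61]
MSE = 5.9500/3 = 1.9833

1.9833


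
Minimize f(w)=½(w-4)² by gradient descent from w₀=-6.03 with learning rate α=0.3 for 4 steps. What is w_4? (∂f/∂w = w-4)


step 1: grad = -6.03-4 = -10.03; w = -6.03 - 0.3·(-10.03) = -3.021
step 2: grad = -3.021-4 = -7.021; w = -3.021 - 0.3·(-7.021) = -0.9147
step 3: grad = -0.9147-4 = -4.9147; w = -0.9147 - 0.3·(-4.9147) = 0.55971
step 4: grad = 0.55971-4 = -3.44029; w = 0.55971 - 0.3·(-3.44029) = 1.591797

1.591797


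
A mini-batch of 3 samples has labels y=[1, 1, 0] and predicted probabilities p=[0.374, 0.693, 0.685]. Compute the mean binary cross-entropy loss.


L[0] = -ln(0.374) = 0.9835
L[1] = -ln(0.693) = 0.3667
L[2] = -ln(1-0.685) = -ln(0.315) = 1.1552
mean = (0.9835 + 0.3667 + 1.1552)/3 = 0.8351

0.8351


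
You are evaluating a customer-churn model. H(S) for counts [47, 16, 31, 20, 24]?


Probabilities: [47/138, 16/138, 31/138, 20/138, 24/138] ≈ [0.3406, 0.1159, 0.2246, 0.1449, 0.1739]
H = -((47/138)·log₂(47/138) + (16/138)·log₂(16/138) + (31/138)·log₂(31/138) + (20/138)·log₂(20/138) + (24/138)·log₂(24/138))
  = 2.2163 bits

2.2163 bits


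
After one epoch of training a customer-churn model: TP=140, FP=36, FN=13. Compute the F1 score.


Precision = 140/176 = 0.7955
Recall = 140/153 = 0.915
F1 = 2·P·R/(P+R) = 2·TP/(2·TP+FP+FN) = 280/(280+36+13) = 280/329 = 0.8511

0.8511


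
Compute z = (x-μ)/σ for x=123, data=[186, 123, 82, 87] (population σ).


μ = 119.5, σ = 41.5241
z = (123 - 119.5)/41.5241 = 0.0843

0.0843


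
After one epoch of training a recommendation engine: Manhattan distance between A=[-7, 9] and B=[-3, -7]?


d = |-7+ 3| + |9+ 7|
  = 4 + 16
  = 20

20


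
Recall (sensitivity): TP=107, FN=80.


Recall = TP/(TP+FN)
= 107/(107+80)
= 107/187 = 57.22%

57.22%


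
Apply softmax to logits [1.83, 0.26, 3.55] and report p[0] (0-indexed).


Exponentials: e^1.83=6.2339, e^0.26=1.2969, e^3.55=34.8133
Sum = 42.3441
Softmax = [0.1472, 0.0306, 0.8222]
p[0] = 6.2339/42.3441 = 0.1472

0.1472


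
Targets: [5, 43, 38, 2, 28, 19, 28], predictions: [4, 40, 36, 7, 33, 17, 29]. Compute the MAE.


Absolute errors: |5-4|=1, |43-40|=3, |38-36|=2, |2-7|=5, |28-33|=5, |19-17|=2, |28-29|=1
Sum = 19
MAE = 19/7 = 19/7

19/7


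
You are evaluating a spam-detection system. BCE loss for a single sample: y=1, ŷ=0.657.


BCE = -[y·ln(p) + (1-y)·ln(1-p)]
= -1·ln(0.657) - 0
= -ln(0.657) = 0.4201

0.4201


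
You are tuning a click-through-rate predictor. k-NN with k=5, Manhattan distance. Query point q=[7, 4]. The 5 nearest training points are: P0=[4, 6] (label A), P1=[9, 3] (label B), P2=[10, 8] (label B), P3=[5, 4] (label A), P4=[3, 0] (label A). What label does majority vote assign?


d(q,P0) = 5  (label A)
d(q,P1) = 3  (label B)
d(q,P2) = 7  (label B)
d(q,P3) = 2  (label A)
d(q,P4) = 8  (label A)
Votes: A=3, B=2
Majority → A

A


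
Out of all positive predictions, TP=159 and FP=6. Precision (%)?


Precision = TP/(TP+FP)
= 159/(159+6)
= 159/165 = 96.36%

96.36%


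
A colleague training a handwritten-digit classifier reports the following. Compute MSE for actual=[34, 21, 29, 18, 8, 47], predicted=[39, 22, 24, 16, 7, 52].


Squared errors: (34-39)²=25, (21-22)²=1, (29-24)²=25, (18-16)²=4, (8-7)²=1, (47-52)²=25
Sum = 81
MSE = 81/6 = 27/2

27/2


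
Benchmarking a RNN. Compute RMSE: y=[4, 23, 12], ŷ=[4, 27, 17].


MSE = 41/3 = 13.6667
RMSE = √(41/3) = 3.6968

3.6968


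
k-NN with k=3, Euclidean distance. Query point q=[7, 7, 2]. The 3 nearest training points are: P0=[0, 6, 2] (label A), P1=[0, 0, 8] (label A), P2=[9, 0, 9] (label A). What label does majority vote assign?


d(q,P0) = 7.0711  (label A)
d(q,P1) = 11.5758  (label A)
d(q,P2) = 10.0995  (label A)
Votes: A=3, B=0
Majority → A

A


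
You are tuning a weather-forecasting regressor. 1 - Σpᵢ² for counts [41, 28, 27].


Probabilities: [41/96, 28/96, 27/96] ≈ [0.4271, 0.2917, 0.2812]
Σpᵢ² = (1681 + 784 + 729)/96² = 3194/9216
Gini = 1 - Σpᵢ² = 1 - 3194/9216 = 0.6534

0.6534


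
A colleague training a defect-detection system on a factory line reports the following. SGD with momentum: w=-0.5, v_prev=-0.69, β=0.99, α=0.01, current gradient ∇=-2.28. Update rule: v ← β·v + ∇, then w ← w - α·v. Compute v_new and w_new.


v_new = 0.99·-0.69 - 2.28 = -0.6831 - 2.28 = -2.9631
w_new = -0.5 - 0.01·-2.9631 = -0.5 + 0.029631 = -0.470369

v_new=-2.9631, w_new=-0.470369


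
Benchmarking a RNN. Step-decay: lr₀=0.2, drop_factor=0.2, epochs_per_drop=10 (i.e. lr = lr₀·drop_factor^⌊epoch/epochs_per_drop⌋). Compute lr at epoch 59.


n_drops = ⌊59/10⌋ = 5
lr = 0.2·0.2^5 = 0.2·0.00032 = 0.000064

0.000064


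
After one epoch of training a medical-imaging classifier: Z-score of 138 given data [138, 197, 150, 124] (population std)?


μ = 152.25, σ = 27.426
z = (138 - 152.25)/27.426 = -0.5196

-0.5196


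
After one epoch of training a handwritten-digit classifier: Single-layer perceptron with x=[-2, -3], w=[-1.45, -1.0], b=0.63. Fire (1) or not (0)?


z = (-2)·(-1.45) + (-3)·(-1.0) + 0.63
  = 6.53
step(z) = 1 (z≥0)

1


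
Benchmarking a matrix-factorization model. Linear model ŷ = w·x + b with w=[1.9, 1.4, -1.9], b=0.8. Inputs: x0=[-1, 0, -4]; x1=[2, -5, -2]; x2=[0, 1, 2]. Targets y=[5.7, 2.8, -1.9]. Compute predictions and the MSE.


ŷ0 = (1.9)·(-1) + (1.4)·(0) + (-1.9)·(-4) + 0.8 = 6.5
ŷ1 = (1.9)·(2) + (1.4)·(-5) + (-1.9)·(-2) + 0.8 = 1.4
ŷ2 = (1.9)·(0) + (1.4)·(1) + (-1.9)·(2) + 0.8 = -1.6
errors² = [0.64, 1.96, 0.09]
MSE = 2.6900/3 = 0.8967

0.8967


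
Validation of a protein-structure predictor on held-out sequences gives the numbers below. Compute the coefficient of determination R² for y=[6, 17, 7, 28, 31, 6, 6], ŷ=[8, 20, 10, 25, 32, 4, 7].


ȳ = 14.4286
SS_res = Σ(y-ŷ)² = 37
SS_tot = Σ(y-ȳ)² = 733.71
R² = 1 - SS_res/SS_tot = 1 - 0.0504 = 0.9496

0.9496


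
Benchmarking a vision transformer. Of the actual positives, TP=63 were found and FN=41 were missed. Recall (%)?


Recall = TP/(TP+FN)
= 63/(63+41)
= 63/104 = 60.58%

60.58%


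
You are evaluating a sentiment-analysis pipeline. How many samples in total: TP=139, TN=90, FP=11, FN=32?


Total = TP + TN + FP + FN
= 139 + 90 + 11 + 32
= 272
(Predicted positive: 150, predicted negative: 122)

272


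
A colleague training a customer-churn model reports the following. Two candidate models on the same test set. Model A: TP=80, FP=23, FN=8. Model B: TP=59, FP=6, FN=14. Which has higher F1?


Model A: P=80/103=0.7767, R=80/88=0.9091, F1=2PR/(P+R)=2TP/(2TP+FP+FN)=160/191=0.8377
Model B: P=59/65=0.9077, R=59/73=0.8082, F1=2PR/(P+R)=2TP/(2TP+FP+FN)=118/138=0.8551
0.8377 < 0.8551 → Model B

Model B


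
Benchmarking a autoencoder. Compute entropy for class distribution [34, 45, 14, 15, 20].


Probabilities: [34/128, 45/128, 14/128, 15/128, 20/128] ≈ [0.2656, 0.3516, 0.1094, 0.1172, 0.1562]
H = -((34/128)·log₂(34/128) + (45/128)·log₂(45/128) + (14/128)·log₂(14/128) + (15/128)·log₂(15/128) + (20/128)·log₂(20/128))
  = 2.1683 bits

2.1683 bits


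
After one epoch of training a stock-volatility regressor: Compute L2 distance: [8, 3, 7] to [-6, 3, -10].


d = √((8+ 6)² + (3-3)² + (7+ 10)²)
  = √(196 + 0 + 289)
  = √485 = 22.0227

22.0227


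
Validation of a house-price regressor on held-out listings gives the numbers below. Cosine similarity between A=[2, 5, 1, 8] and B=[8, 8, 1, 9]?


A·B = 2·8 + 5·8 + 1·1 + 8·9 = 129
‖A‖ = √94 = 9.6954, ‖B‖ = √210 = 14.4914
cos = 129/(√94·√210) = 129/√19740 = 0.9182

0.9182


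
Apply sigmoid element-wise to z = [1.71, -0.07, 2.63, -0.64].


σ(1.71) = 1/(1+e^-1.71) = 0.8468
σ(-0.07) = 1/(1+e^0.07) = 0.4825
σ(2.63) = 1/(1+e^-2.63) = 0.9328
σ(-0.64) = 1/(1+e^0.64) = 0.3452
result = [0.8468, 0.4825, 0.9328, 0.3452]

[0.8468, 0.4825, 0.9328, 0.3452]


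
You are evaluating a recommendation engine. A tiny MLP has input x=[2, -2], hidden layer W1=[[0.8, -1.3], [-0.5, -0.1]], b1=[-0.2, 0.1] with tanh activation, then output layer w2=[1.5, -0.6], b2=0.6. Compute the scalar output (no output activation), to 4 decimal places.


z1[0] = (0.8)·(2) + (-1.3)·(-2) - 0.2 = 4.0
z1[1] = (-0.5)·(2) + (-0.1)·(-2) + 0.1 = -0.7
h = tanh(z1) = [0.9993, -0.6044]
output = (1.5)·(0.9993) + (-0.6)·(-0.6044) + 0.6 = 2.4616

2.4616


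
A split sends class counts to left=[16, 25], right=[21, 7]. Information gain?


Parent = [37, 32], H_parent = 0.9962
H_left = 0.965 (n=41), H_right = 0.8113 (n=28)
H_children = (41/69)·0.965 + (28/69)·0.8113 = 0.9026
IG = 0.9962 - 0.9026 = 0.0936

0.0936


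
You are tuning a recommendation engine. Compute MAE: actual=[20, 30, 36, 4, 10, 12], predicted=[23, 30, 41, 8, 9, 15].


Absolute errors: |20-23|=3, |30-30|=0, |36-41|=5, |4-8|=4, |10-9|=1, |12-15|=3
Sum = 16
MAE = 16/6 = 8/3

8/3


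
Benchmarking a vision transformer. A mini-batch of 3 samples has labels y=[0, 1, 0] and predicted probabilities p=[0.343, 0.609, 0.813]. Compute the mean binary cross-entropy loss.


L[0] = -ln(1-0.343) = -ln(0.657) = 0.4201
L[1] = -ln(0.609) = 0.4959
L[2] = -ln(1-0.813) = -ln(0.187) = 1.6766
mean = (0.4201 + 0.4959 + 1.6766)/3 = 0.8642

0.8642


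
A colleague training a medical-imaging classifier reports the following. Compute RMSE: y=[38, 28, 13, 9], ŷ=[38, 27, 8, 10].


MSE = 27/4 = 6.75
RMSE = √(27/4) = 2.5981

2.5981


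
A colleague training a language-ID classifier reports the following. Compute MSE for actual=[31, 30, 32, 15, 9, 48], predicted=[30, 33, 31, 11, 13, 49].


Squared errors: (31-30)²=1, (30-33)²=9, (32-31)²=1, (15-11)²=16, (9-13)²=16, (48-49)²=1
Sum = 44
MSE = 44/6 = 22/3

22/3


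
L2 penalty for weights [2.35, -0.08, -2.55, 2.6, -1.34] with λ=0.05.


‖w‖₂² = (2.35)² + (-0.08)² + (-2.55)² + (2.6)² + (-1.34)²
     = 5.5225 + 0.0064 + 6.5025 + 6.76 + 1.7956
     = 20.587
λ·‖w‖₂² = 0.05·20.587 = 1.02935

1.02935


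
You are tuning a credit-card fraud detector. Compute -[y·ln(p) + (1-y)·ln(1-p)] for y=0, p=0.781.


BCE = -[y·ln(p) + (1-y)·ln(1-p)]
= -0 - 1·ln(1-0.781)
= -ln(0.219) = 1.5187

1.5187


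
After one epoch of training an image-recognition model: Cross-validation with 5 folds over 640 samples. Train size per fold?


Fold size = 640/5 = 128
Training per fold = 640 - 128 = 512

512


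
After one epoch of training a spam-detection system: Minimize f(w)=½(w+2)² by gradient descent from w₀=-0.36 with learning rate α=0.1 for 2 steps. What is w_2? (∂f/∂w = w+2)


step 1: grad = -0.36+2 = 1.64; w = -0.36 - 0.1·(1.64) = -0.524
step 2: grad = -0.524+2 = 1.476; w = -0.524 - 0.1·(1.476) = -0.6716

-0.6716


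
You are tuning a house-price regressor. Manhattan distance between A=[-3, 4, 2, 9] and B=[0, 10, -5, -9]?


d = |-3-0| + |4-10| + |2+ 5| + |9+ 9|
  = 3 + 6 + 7 + 18
  = 34

34


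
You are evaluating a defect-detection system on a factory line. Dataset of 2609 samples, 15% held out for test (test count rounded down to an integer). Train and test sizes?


Test = ⌊2609·15/100⌋ = 391
Train = 2609 - 391 = 2218

Train: 2218, Test: 391


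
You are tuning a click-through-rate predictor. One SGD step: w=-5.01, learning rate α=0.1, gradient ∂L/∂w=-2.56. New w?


w_new = w - α·∇
= -5.01 - 0.1·-2.56
= -5.01 + 0.256
= -4.754

-4.754


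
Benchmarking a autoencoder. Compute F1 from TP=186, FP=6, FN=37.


Precision = 186/192 = 0.9688
Recall = 186/223 = 0.8341
F1 = 2·P·R/(P+R) = 2·TP/(2·TP+FP+FN) = 372/(372+6+37) = 372/415 = 0.8964

0.8964


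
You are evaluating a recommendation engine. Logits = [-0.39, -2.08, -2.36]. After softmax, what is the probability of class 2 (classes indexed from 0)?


Exponentials: e^-0.39=0.6771, e^-2.08=0.1249, e^-2.36=0.0944
Sum = 0.8964
Softmax = [0.7553, 0.1394, 0.1053]
p[2] = 0.0944/0.8964 = 0.1053

0.1053


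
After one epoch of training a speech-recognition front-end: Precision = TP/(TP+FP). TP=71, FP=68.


Precision = TP/(TP+FP)
= 71/(71+68)
= 71/139 = 51.08%

51.08%


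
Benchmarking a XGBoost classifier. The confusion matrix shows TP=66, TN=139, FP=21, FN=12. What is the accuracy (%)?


Accuracy = (TP+TN)/(TP+TN+FP+FN)
= (66+139)/(238)
= 205/238 = 86.13%

86.13%


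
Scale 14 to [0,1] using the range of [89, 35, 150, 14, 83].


min=14, max=150
(14-14)/(150-14) = 0/136 = 0.0

0.0


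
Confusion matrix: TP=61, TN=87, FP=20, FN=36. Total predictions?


Total = TP + TN + FP + FN
= 61 + 87 + 20 + 36
= 204
(Predicted positive: 81, predicted negative: 123)

204


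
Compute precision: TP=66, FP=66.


Precision = TP/(TP+FP)
= 66/(66+66)
= 66/132 = 50.0%

50.0%


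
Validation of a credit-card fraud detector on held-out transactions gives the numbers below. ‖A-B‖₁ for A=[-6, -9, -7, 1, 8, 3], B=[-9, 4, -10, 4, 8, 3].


d = |-6+ 9| + |-9-4| + |-7+ 10| + |1-4| + |8-8| + |3-3|
  = 3 + 13 + 3 + 3 + 0 + 0
  = 22

22


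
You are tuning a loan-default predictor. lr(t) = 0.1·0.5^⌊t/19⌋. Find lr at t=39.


n_drops = ⌊39/19⌋ = 2
lr = 0.1·0.5^2 = 0.1·0.25 = 0.025

0.025


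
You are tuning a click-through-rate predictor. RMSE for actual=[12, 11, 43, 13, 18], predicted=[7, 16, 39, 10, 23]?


MSE = 100/5 = 20
RMSE = √(100/5) = 4.4721

4.4721


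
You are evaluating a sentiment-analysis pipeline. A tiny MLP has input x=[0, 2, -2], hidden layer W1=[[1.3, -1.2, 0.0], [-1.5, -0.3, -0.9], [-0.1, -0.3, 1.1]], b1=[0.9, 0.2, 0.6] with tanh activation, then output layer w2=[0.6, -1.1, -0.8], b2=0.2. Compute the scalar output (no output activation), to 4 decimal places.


z1[0] = (1.3)·(0) + (-1.2)·(2) + (0.0)·(-2) + 0.9 = -1.5
z1[1] = (-1.5)·(0) + (-0.3)·(2) + (-0.9)·(-2) + 0.2 = 1.4
z1[2] = (-0.1)·(0) + (-0.3)·(2) + (1.1)·(-2) + 0.6 = -2.2
h = tanh(z1) = [-0.9051, 0.8854, -0.9757]
output = (0.6)·(-0.9051) + (-1.1)·(0.8854) + (-0.8)·(-0.9757) + 0.2 = -0.5364

-0.5364


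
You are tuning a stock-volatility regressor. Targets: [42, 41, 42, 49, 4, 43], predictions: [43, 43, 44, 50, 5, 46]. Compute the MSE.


Squared errors: (42-43)²=1, (41-43)²=4, (42-44)²=4, (49-50)²=1, (4-5)²=1, (43-46)²=9
Sum = 20
MSE = 20/6 = 10/3

10/3


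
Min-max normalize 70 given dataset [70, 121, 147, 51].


min=51, max=147
(70-51)/(147-51) = 19/96 = 0.1979

0.1979


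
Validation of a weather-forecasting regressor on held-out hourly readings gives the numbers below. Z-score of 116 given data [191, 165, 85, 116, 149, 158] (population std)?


μ = 144, σ = 34.4867
z = (116 - 144)/34.4867 = -0.8119

-0.8119


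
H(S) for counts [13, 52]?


Probabilities: [13/65, 52/65] ≈ [0.2, 0.8]
H = -((13/65)·log₂(13/65) + (52/65)·log₂(52/65))
  = 0.7219 bits

0.7219 bits


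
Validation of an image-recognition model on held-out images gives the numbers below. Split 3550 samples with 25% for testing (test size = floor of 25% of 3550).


Test = ⌊3550·25/100⌋ = 887
Train = 3550 - 887 = 2663

Train: 2663, Test: 887


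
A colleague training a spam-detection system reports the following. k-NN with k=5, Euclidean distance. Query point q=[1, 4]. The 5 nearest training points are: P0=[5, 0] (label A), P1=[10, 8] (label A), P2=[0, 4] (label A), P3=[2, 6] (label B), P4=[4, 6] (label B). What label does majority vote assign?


d(q,P0) = 5.6569  (label A)
d(q,P1) = 9.8489  (label A)
d(q,P2) = 1.0  (label A)
d(q,P3) = 2.2361  (label B)
d(q,P4) = 3.6056  (label B)
Votes: A=3, B=2
Majority → A

A


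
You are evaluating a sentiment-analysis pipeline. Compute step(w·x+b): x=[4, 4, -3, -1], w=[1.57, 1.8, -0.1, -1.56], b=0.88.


z = (4)·(1.57) + (4)·(1.8) + (-3)·(-0.1) + (-1)·(-1.56) + 0.88
  = 16.22
step(z) = 1 (z≥0)

1


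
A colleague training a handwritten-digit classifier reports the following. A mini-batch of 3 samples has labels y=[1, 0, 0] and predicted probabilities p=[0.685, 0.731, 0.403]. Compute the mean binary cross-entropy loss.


L[0] = -ln(0.685) = 0.3783
L[1] = -ln(1-0.731) = -ln(0.269) = 1.313
L[2] = -ln(1-0.403) = -ln(0.597) = 0.5158
mean = (0.3783 + 1.313 + 0.5158)/3 = 0.7357

0.7357


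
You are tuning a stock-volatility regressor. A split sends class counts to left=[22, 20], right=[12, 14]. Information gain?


Parent = [34, 34], H_parent = 1
H_left = 0.9984 (n=42), H_right = 0.9957 (n=26)
H_children = (42/68)·0.9984 + (26/68)·0.9957 = 0.9974
IG = 1 - 0.9974 = 0.0026

0.0026


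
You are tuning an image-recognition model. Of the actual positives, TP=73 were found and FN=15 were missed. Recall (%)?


Recall = TP/(TP+FN)
= 73/(73+15)
= 73/88 = 82.95%

82.95%


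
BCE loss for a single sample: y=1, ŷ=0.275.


BCE = -[y·ln(p) + (1-y)·ln(1-p)]
= -1·ln(0.275) - 0
= -ln(0.275) = 1.291

1.291


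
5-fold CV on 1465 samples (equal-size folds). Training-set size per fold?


Fold size = 1465/5 = 293
Training per fold = 1465 - 293 = 1172

1172


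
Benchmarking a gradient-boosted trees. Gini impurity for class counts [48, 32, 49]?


Probabilities: [48/129, 32/129, 49/129] ≈ [0.3721, 0.2481, 0.3798]
Σpᵢ² = (2304 + 1024 + 2401)/129² = 5729/16641
Gini = 1 - Σpᵢ² = 1 - 5729/16641 = 0.6557

0.6557


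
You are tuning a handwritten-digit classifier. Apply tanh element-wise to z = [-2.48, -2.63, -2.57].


tanh(-2.48) = -0.9861
tanh(-2.63) = -0.9897
tanh(-2.57) = -0.9884
result = [-0.9861, -0.9897, -0.9884]

[-0.9861, -0.9897, -0.9884]


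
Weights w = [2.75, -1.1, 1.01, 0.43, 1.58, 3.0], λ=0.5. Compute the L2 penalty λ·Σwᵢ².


‖w‖₂² = (2.75)² + (-1.1)² + (1.01)² + (0.43)² + (1.58)² + (3.0)²
     = 7.5625 + 1.21 + 1.0201 + 0.1849 + 2.4964 + 9
     = 21.4739
λ·‖w‖₂² = 0.5·21.4739 = 10.73695

10.73695


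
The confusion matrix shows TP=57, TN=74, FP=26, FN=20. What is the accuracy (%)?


Accuracy = (TP+TN)/(TP+TN+FP+FN)
= (57+74)/(177)
= 131/177 = 74.01%

74.01%


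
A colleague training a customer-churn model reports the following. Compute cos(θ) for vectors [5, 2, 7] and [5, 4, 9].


A·B = 5·5 + 2·4 + 7·9 = 96
‖A‖ = √78 = 8.8318, ‖B‖ = √122 = 11.0454
cos = 96/(√78·√122) = 96/√9516 = 0.9841

0.9841


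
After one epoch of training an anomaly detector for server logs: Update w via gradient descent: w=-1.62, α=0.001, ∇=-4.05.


w_new = w - α·∇
= -1.62 - 0.001·-4.05
= -1.62 + 0.00405
= -1.61595

-1.61595


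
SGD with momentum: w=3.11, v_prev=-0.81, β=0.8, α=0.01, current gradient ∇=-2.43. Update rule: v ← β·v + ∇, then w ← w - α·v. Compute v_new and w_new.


v_new = 0.8·-0.81 - 2.43 = -0.648 - 2.43 = -3.078
w_new = 3.11 - 0.01·-3.078 = 3.11 + 0.03078 = 3.14078

v_new=-3.078, w_new=3.14078


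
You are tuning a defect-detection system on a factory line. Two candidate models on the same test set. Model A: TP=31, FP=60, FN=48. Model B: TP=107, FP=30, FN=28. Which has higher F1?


Model A: P=31/91=0.3407, R=31/79=0.3924, F1=2PR/(P+R)=2TP/(2TP+FP+FN)=62/170=0.3647
Model B: P=107/137=0.781, R=107/135=0.7926, F1=2PR/(P+R)=2TP/(2TP+FP+FN)=214/272=0.7868
0.3647 < 0.7868 → Model B

Model B


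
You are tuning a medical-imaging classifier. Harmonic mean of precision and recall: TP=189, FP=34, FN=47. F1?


Precision = 189/223 = 0.8475
Recall = 189/236 = 0.8008
F1 = 2·P·R/(P+R) = 2·TP/(2·TP+FP+FN) = 378/(378+34+47) = 378/459 = 0.8235

0.8235


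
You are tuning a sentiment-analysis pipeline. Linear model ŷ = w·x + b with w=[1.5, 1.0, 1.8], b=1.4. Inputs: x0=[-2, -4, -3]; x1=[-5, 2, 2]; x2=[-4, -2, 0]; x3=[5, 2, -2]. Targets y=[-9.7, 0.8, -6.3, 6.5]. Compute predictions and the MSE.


ŷ0 = (1.5)·(-2) + (1.0)·(-4) + (1.8)·(-3) + 1.4 = -11.0
ŷ1 = (1.5)·(-5) + (1.0)·(2) + (1.8)·(2) + 1.4 = -0.5
ŷ2 = (1.5)·(-4) + (1.0)·(-2) + (1.8)·(0) + 1.4 = -6.6
ŷ3 = (1.5)·(5) + (1.0)·(2) + (1.8)·(-2) + 1.4 = 7.3
errors² = [1.69, 1.69, 0.09, 0.64]
MSE = 4.1100/4 = 1.0275

1.0275


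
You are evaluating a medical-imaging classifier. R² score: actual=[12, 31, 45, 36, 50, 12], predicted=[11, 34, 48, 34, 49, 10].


ȳ = 31
SS_res = Σ(y-ŷ)² = 28
SS_tot = Σ(y-ȳ)² = 1304
R² = 1 - SS_res/SS_tot = 1 - 0.0215 = 0.9785

0.9785


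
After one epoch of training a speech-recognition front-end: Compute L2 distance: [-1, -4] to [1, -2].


d = √((-1-1)² + (-4+ 2)²)
  = √(4 + 4)
  = √8 = 2.8284

2.8284


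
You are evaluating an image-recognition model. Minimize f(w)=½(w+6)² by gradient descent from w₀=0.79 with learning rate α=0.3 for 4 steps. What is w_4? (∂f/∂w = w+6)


step 1: grad = 0.79+6 = 6.79; w = 0.79 - 0.3·(6.79) = -1.247
step 2: grad = -1.247+6 = 4.753; w = -1.247 - 0.3·(4.753) = -2.6729
step 3: grad = -2.6729+6 = 3.3271; w = -2.6729 - 0.3·(3.3271) = -3.67103
step 4: grad = -3.67103+6 = 2.32897; w = -3.67103 - 0.3·(2.32897) = -4.369721

-4.369721


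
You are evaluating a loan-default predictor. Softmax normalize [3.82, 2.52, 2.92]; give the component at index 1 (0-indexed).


Exponentials: e^3.82=45.6042, e^2.52=12.4286, e^2.92=18.5413
Sum = 76.5741
Softmax = [0.5956, 0.1623, 0.2421]
p[1] = 12.4286/76.5741 = 0.1623

0.1623


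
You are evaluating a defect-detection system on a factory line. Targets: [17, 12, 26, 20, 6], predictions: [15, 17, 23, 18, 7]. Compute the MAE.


Absolute errors: |17-15|=2, |12-17|=5, |26-23|=3, |20-18|=2, |6-7|=1
Sum = 13
MAE = 13/5 = 13/5

13/5


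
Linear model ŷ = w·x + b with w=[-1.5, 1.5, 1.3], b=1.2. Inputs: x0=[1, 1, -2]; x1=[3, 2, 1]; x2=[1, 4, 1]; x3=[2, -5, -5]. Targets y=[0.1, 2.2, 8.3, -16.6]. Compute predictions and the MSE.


ŷ0 = (-1.5)·(1) + (1.5)·(1) + (1.3)·(-2) + 1.2 = -1.4
ŷ1 = (-1.5)·(3) + (1.5)·(2) + (1.3)·(1) + 1.2 = 1.0
ŷ2 = (-1.5)·(1) + (1.5)·(4) + (1.3)·(1) + 1.2 = 7.0
ŷ3 = (-1.5)·(2) + (1.5)·(-5) + (1.3)·(-5) + 1.2 = -15.8
errors² = [2.25, 1.44, 1.69, 0.64]
MSE = 6.0200/4 = 1.505

1.505


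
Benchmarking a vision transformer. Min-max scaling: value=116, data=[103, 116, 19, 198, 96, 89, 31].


min=19, max=198
(116-19)/(198-19) = 97/179 = 0.5419

0.5419


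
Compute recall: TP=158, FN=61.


Recall = TP/(TP+FN)
= 158/(158+61)
= 158/219 = 72.15%

72.15%


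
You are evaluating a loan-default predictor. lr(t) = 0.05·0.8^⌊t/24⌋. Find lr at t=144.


n_drops = ⌊144/24⌋ = 6
lr = 0.05·0.8^6 = 0.05·0.262144 = 0.0131072

0.0131072


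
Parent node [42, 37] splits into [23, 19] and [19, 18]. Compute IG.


Parent = [42, 37], H_parent = 0.9971
H_left = 0.9934 (n=42), H_right = 0.9995 (n=37)
H_children = (42/79)·0.9934 + (37/79)·0.9995 = 0.9963
IG = 0.9971 - 0.9963 = 0.0008

0.0008


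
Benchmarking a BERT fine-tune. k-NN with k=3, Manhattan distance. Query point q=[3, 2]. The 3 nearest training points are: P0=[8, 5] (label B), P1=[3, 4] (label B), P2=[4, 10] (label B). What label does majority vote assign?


d(q,P0) = 8  (label B)
d(q,P1) = 2  (label B)
d(q,P2) = 9  (label B)
Votes: A=0, B=3
Majority → B

B


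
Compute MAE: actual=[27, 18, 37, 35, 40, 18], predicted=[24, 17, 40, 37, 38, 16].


Absolute errors: |27-24|=3, |18-17|=1, |37-40|=3, |35-37|=2, |40-38|=2, |18-16|=2
Sum = 13
MAE = 13/6 = 13/6

13/6


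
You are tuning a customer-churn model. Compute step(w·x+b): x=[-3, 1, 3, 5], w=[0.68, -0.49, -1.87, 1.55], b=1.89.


z = (-3)·(0.68) + (1)·(-0.49) + (3)·(-1.87) + (5)·(1.55) + 1.89
  = 1.5
step(z) = 1 (z≥0)

1


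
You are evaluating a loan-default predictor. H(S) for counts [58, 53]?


Probabilities: [58/111, 53/111] ≈ [0.5225, 0.4775]
H = -((58/111)·log₂(58/111) + (53/111)·log₂(53/111))
  = 0.9985 bits

0.9985 bits


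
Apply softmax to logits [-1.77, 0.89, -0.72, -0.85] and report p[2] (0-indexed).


Exponentials: e^-1.77=0.1703, e^0.89=2.4351, e^-0.72=0.4868, e^-0.85=0.4274
Sum = 3.5196
Softmax = [0.0484, 0.6919, 0.1383, 0.1214]
p[2] = 0.4868/3.5196 = 0.1383

0.1383


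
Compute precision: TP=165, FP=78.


Precision = TP/(TP+FP)
= 165/(165+78)
= 165/243 = 67.9%

67.9%


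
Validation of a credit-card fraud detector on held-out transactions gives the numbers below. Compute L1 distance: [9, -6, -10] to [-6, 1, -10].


d = |9+ 6| + |-6-1| + |-10+ 10|
  = 15 + 7 + 0
  = 22

22


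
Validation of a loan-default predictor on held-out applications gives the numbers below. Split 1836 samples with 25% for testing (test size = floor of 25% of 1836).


Test = ⌊1836·25/100⌋ = 459
Train = 1836 - 459 = 1377

Train: 1377, Test: 459


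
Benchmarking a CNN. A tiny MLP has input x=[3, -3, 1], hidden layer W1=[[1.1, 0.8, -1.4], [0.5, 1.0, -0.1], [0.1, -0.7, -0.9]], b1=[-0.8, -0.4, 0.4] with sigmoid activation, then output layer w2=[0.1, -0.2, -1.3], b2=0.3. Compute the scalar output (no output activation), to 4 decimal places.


z1[0] = (1.1)·(3) + (0.8)·(-3) + (-1.4)·(1) - 0.8 = -1.3
z1[1] = (0.5)·(3) + (1.0)·(-3) + (-0.1)·(1) - 0.4 = -2.0
z1[2] = (0.1)·(3) + (-0.7)·(-3) + (-0.9)·(1) + 0.4 = 1.9
h = sigmoid(z1) = [0.2142, 0.1192, 0.8699]
output = (0.1)·(0.2142) + (-0.2)·(0.1192) + (-1.3)·(0.8699) + 0.3 = -0.8333

-0.8333


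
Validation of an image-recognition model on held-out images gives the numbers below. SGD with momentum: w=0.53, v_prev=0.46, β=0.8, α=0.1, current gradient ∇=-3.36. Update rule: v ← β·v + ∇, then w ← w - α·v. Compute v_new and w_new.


v_new = 0.8·0.46 - 3.36 = 0.368 - 3.36 = -2.992
w_new = 0.53 - 0.1·-2.992 = 0.53 + 0.2992 = 0.8292

v_new=-2.992, w_new=0.8292


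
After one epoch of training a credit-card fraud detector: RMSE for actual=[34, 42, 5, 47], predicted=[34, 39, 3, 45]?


MSE = 17/4 = 4.25
RMSE = √(17/4) = 2.0616

2.0616


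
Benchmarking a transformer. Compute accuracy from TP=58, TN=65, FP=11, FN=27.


Accuracy = (TP+TN)/(TP+TN+FP+FN)
= (58+65)/(161)
= 123/161 = 76.4%

76.4%


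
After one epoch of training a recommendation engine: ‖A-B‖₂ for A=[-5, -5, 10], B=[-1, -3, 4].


d = √((-5+ 1)² + (-5+ 3)² + (10-4)²)
  = √(16 + 4 + 36)
  = √56 = 7.4833

7.4833


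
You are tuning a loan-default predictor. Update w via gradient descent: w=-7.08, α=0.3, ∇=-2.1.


w_new = w - α·∇
= -7.08 - 0.3·-2.1
= -7.08 + 0.63
= -6.45

-6.45


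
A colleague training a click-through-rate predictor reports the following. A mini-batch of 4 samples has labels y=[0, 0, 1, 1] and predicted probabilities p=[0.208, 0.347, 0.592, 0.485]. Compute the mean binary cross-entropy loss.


L[0] = -ln(1-0.208) = -ln(0.792) = 0.2332
L[1] = -ln(1-0.347) = -ln(0.653) = 0.4262
L[2] = -ln(0.592) = 0.5242
L[3] = -ln(0.485) = 0.7236
mean = (0.2332 + 0.4262 + 0.5242 + 0.7236)/4 = 0.4768

0.4768


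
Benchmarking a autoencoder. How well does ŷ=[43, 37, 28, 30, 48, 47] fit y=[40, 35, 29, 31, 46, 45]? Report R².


ȳ = 37.6667
SS_res = Σ(y-ŷ)² = 23
SS_tot = Σ(y-ȳ)² = 255.33
R² = 1 - SS_res/SS_tot = 1 - 0.0901 = 0.9099

0.9099


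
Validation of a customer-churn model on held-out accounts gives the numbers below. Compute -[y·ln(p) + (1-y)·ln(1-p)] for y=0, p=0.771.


BCE = -[y·ln(p) + (1-y)·ln(1-p)]
= -0 - 1·ln(1-0.771)
= -ln(0.229) = 1.474

1.474


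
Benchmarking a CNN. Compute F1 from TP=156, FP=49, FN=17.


Precision = 156/205 = 0.761
Recall = 156/173 = 0.9017
F1 = 2·P·R/(P+R) = 2·TP/(2·TP+FP+FN) = 312/(312+49+17) = 312/378 = 0.8254

0.8254


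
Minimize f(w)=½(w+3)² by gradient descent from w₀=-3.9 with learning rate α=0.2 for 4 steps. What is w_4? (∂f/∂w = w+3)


step 1: grad = -3.9+3 = -0.9; w = -3.9 - 0.2·(-0.9) = -3.72
step 2: grad = -3.72+3 = -0.72; w = -3.72 - 0.2·(-0.72) = -3.576
step 3: grad = -3.576+3 = -0.576; w = -3.576 - 0.2·(-0.576) = -3.4608
step 4: grad = -3.4608+3 = -0.4608; w = -3.4608 - 0.2·(-0.4608) = -3.36864

-3.36864


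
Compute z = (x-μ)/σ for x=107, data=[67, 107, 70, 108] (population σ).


μ = 88, σ = 19.532
z = (107 - 88)/19.532 = 0.9728

0.9728


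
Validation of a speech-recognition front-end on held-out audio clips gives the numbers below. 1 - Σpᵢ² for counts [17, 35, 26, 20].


Probabilities: [17/98, 35/98, 26/98, 20/98] ≈ [0.1735, 0.3571, 0.2653, 0.2041]
Σpᵢ² = (289 + 1225 + 676 + 400)/98² = 2590/9604
Gini = 1 - Σpᵢ² = 1 - 2590/9604 = 0.7303

0.7303


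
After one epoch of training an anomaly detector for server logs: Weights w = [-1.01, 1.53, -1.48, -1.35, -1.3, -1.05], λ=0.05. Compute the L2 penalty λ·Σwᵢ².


‖w‖₂² = (-1.01)² + (1.53)² + (-1.48)² + (-1.35)² + (-1.3)² + (-1.05)²
     = 1.0201 + 2.3409 + 2.1904 + 1.8225 + 1.69 + 1.1025
     = 10.1664
λ·‖w‖₂² = 0.05·10.1664 = 0.50832

0.50832


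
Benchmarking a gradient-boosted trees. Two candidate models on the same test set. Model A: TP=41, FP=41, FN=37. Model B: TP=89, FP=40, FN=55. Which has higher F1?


Model A: P=41/82=0.5, R=41/78=0.5256, F1=2PR/(P+R)=2TP/(2TP+FP+FN)=82/160=0.5125
Model B: P=89/129=0.6899, R=89/144=0.6181, F1=2PR/(P+R)=2TP/(2TP+FP+FN)=178/273=0.652
0.5125 < 0.652 → Model B

Model B


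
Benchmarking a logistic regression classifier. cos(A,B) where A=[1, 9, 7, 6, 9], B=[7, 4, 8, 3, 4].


A·B = 1·7 + 9·4 + 7·8 + 6·3 + 9·4 = 153
‖A‖ = √248 = 15.748, ‖B‖ = √154 = 12.4097
cos = 153/(√248·√154) = 153/√38192 = 0.7829

0.7829


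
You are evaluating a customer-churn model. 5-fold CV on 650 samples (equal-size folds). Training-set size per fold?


Fold size = 650/5 = 130
Training per fold = 650 - 130 = 520

520


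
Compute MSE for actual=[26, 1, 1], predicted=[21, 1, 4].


Squared errors: (26-21)²=25, (1-1)²=0, (1-4)²=9
Sum = 34
MSE = 34/3 = 34/3

34/3


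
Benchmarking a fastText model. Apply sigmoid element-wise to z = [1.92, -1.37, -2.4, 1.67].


σ(1.92) = 1/(1+e^-1.92) = 0.8721
σ(-1.37) = 1/(1+e^1.37) = 0.2026
σ(-2.4) = 1/(1+e^2.4) = 0.0832
σ(1.67) = 1/(1+e^-1.67) = 0.8416
result = [0.8721, 0.2026, 0.0832, 0.8416]

[0.8721, 0.2026, 0.0832, 0.8416]


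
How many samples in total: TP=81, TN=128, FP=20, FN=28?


Total = TP + TN + FP + FN
= 81 + 128 + 20 + 28
= 257
(Predicted positive: 101, predicted negative: 156)

257


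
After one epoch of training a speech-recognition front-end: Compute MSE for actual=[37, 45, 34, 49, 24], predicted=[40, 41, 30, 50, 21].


Squared errors: (37-40)²=9, (45-41)²=16, (34-30)²=16, (49-50)²=1, (24-21)²=9
Sum = 51
MSE = 51/5 = 51/5

51/5


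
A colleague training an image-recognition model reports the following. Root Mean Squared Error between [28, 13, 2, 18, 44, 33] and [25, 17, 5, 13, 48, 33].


MSE = 75/6 = 12.5
RMSE = √(75/6) = 3.5355

3.5355


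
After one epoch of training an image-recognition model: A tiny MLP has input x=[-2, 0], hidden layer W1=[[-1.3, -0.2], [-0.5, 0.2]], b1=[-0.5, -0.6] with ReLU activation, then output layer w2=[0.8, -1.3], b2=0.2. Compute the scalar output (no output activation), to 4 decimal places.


z1[0] = (-1.3)·(-2) + (-0.2)·(0) - 0.5 = 2.1
z1[1] = (-0.5)·(-2) + (0.2)·(0) - 0.6 = 0.4
h = ReLU(z1) = [2.1, 0.4]
output = (0.8)·(2.1) + (-1.3)·(0.4) + 0.2 = 1.36

1.36


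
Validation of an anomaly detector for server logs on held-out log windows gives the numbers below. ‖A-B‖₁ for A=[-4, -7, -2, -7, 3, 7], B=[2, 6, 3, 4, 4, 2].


d = |-4-2| + |-7-6| + |-2-3| + |-7-4| + |3-4| + |7-2|
  = 6 + 13 + 5 + 11 + 1 + 5
  = 41

41


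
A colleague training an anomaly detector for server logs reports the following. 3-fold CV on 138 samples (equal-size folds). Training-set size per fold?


Fold size = 138/3 = 46
Training per fold = 138 - 46 = 92

92


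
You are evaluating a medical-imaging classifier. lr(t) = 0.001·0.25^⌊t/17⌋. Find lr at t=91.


n_drops = ⌊91/17⌋ = 5
lr = 0.001·0.25^5 = 0.001·0.0009765625 = 0.0000009765625

0.0000009765625


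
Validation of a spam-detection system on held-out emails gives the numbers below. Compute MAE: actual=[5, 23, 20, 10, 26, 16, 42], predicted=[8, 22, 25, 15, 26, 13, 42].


Absolute errors: |5-8|=3, |23-22|=1, |20-25|=5, |10-15|=5, |26-26|=0, |16-13|=3, |42-42|=0
Sum = 17
MAE = 17/7 = 17/7

17/7


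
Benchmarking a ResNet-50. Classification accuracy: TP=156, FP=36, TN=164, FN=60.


Accuracy = (TP+TN)/(TP+TN+FP+FN)
= (156+164)/(416)
= 320/416 = 76.92%

76.92%


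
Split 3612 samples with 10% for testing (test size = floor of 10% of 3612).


Test = ⌊3612·10/100⌋ = 361
Train = 3612 - 361 = 3251

Train: 3251, Test: 361


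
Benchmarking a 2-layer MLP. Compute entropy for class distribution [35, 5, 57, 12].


Probabilities: [35/109, 5/109, 57/109, 12/109] ≈ [0.3211, 0.0459, 0.5229, 0.1101]
H = -((35/109)·log₂(35/109) + (5/109)·log₂(5/109) + (57/109)·log₂(57/109) + (12/109)·log₂(12/109))
  = 1.5698 bits

1.5698 bits


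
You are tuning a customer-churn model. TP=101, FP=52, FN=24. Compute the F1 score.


Precision = 101/153 = 0.6601
Recall = 101/125 = 0.808
F1 = 2·P·R/(P+R) = 2·TP/(2·TP+FP+FN) = 202/(202+52+24) = 202/278 = 0.7266

0.7266


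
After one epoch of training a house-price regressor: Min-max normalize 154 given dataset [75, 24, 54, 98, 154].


min=24, max=154
(154-24)/(154-24) = 130/130 = 1.0

1.0


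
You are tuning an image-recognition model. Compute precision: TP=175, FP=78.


Precision = TP/(TP+FP)
= 175/(175+78)
= 175/253 = 69.17%

69.17%


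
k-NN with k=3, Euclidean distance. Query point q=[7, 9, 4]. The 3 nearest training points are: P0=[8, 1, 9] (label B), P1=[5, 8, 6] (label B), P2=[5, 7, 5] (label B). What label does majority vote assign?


d(q,P0) = 9.4868  (label B)
d(q,P1) = 3.0  (label B)
d(q,P2) = 3.0  (label B)
Votes: A=0, B=3
Majority → B

B


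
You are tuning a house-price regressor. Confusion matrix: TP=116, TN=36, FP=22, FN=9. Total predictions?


Total = TP + TN + FP + FN
= 116 + 36 + 22 + 9
= 183
(Predicted positive: 138, predicted negative: 45)

183


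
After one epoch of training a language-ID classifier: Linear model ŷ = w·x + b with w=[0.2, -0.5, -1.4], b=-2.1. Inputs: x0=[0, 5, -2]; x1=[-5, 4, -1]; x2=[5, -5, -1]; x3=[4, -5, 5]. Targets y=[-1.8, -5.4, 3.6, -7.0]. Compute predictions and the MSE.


ŷ0 = (0.2)·(0) + (-0.5)·(5) + (-1.4)·(-2) - 2.1 = -1.8
ŷ1 = (0.2)·(-5) + (-0.5)·(4) + (-1.4)·(-1) - 2.1 = -3.7
ŷ2 = (0.2)·(5) + (-0.5)·(-5) + (-1.4)·(-1) - 2.1 = 2.8
ŷ3 = (0.2)·(4) + (-0.5)·(-5) + (-1.4)·(5) - 2.1 = -5.8
errors² = [0.0, 2.89, 0.64, 1.44]
MSE = 4.9700/4 = 1.2425

1.2425


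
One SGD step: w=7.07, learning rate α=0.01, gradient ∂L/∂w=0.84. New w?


w_new = w - α·∇
= 7.07 - 0.01·0.84
= 7.07 - 0.0084
= 7.0616

7.0616


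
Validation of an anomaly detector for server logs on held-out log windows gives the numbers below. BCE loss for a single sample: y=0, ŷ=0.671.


BCE = -[y·ln(p) + (1-y)·ln(1-p)]
= -0 - 1·ln(1-0.671)
= -ln(0.329) = 1.1117

1.1117


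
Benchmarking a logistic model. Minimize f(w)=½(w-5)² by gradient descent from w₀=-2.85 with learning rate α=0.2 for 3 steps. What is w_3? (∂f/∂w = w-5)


step 1: grad = -2.85-5 = -7.85; w = -2.85 - 0.2·(-7.85) = -1.28
step 2: grad = -1.28-5 = -6.28; w = -1.28 - 0.2·(-6.28) = -0.024
step 3: grad = -0.024-5 = -5.024; w = -0.024 - 0.2·(-5.024) = 0.9808

0.9808
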